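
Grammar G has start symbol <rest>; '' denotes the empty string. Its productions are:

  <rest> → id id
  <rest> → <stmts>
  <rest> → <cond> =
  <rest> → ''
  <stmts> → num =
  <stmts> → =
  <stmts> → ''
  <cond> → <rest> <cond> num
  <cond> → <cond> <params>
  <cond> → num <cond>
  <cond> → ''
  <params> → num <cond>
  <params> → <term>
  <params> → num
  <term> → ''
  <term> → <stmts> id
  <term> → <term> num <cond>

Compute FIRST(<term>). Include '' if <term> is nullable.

<term> → '' contributes ''.
From <term> → <stmts> id: <stmts> nullable, take FIRST(<stmts>) ∪ {id} = { =, id, num }.
From <term> → <term> num <cond>: <term> nullable, take FIRST(<term>) ∪ {num} = { =, id, num }.
Union: FIRST(<term>) = { =, id, num, '' }.

{ =, id, num, '' }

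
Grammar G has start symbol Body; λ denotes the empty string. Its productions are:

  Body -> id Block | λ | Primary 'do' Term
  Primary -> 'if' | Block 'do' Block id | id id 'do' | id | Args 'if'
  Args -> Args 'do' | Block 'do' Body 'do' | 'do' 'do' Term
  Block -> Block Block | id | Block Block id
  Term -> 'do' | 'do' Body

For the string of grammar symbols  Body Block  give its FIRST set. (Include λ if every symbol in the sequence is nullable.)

Add FIRST(Body)\{λ} = { 'do', 'if', id }; Body is nullable, continue.
Add FIRST(Block) = { id }; Block is not nullable, stop.

{ 'do', 'if', id }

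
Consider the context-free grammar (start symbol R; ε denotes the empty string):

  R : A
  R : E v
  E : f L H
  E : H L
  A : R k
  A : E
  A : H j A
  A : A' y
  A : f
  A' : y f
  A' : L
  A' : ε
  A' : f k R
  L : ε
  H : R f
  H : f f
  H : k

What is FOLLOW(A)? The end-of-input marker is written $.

{ $, f, k, y }

In R : A: A is at the end, add FOLLOW(R) = { $, f, k, y }.
In A : H j A: A is at the end, add FOLLOW(A) = { $, f, k, y }.
Union: FOLLOW(A) = { $, f, k, y }.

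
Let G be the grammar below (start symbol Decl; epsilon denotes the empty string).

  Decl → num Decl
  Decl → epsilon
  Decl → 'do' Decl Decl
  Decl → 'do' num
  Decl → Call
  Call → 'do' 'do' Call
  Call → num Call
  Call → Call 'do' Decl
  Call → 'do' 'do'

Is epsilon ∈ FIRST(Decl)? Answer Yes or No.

Yes

Decl has an epsilon-production, so Decl ⇒ epsilon.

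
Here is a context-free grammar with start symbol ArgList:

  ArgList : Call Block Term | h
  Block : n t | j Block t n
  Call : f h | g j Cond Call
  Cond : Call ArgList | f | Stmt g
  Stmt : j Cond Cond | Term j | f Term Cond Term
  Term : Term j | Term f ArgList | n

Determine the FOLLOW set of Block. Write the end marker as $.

{ n, t }

In ArgList : Call Block Term: add FIRST(Term) = { n }.
In Block : j Block t n: add FIRST(t n) = { t }.
Union: FOLLOW(Block) = { n, t }.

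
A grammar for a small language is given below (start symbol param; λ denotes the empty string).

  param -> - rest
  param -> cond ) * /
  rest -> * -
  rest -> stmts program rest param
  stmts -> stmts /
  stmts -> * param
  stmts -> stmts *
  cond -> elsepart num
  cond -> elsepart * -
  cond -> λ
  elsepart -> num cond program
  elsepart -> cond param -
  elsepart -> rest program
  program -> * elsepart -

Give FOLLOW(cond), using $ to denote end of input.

In param -> cond ) * /: add FIRST() * /) = { ) }.
In elsepart -> num cond program: add FIRST(program) = { * }.
In elsepart -> cond param -: add FIRST(param -) = { ), *, -, num }.
Union: FOLLOW(cond) = { ), *, -, num }.

{ ), *, -, num }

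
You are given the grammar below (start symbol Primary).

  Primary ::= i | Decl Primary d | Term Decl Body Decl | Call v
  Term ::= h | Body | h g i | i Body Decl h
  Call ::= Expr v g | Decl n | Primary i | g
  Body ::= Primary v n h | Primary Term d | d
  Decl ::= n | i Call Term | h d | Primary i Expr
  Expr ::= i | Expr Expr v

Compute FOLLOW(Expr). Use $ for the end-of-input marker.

In Call ::= Expr v g: add FIRST(v g) = { v }.
In Decl ::= Primary i Expr: Expr is at the end, add FOLLOW(Decl) = { $, d, g, h, i, n, v }.
In Expr ::= Expr Expr v: add FIRST(Expr v) = { i }.
In Expr ::= Expr Expr v: add FIRST(v) = { v }.
Union: FOLLOW(Expr) = { $, d, g, h, i, n, v }.

{ $, d, g, h, i, n, v }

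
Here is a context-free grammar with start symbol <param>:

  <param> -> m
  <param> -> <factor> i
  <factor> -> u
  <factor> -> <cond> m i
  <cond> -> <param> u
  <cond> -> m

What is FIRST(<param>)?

{ m, u }

<param> -> m contributes {m}.
From <param> -> <factor> i: add FIRST(<factor>) = { m, u }.
Union: FIRST(<param>) = { m, u }.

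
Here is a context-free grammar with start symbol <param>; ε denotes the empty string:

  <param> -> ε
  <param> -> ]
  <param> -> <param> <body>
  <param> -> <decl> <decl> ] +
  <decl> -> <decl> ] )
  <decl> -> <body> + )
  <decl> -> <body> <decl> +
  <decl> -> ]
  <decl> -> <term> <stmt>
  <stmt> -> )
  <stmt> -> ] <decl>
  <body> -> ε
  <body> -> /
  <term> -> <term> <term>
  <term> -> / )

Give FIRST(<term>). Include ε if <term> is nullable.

{ / }

From <term> -> <term> <term>: add FIRST(<term>) = { / }.
<term> -> / ) contributes {/}.
Union: FIRST(<term>) = { / }.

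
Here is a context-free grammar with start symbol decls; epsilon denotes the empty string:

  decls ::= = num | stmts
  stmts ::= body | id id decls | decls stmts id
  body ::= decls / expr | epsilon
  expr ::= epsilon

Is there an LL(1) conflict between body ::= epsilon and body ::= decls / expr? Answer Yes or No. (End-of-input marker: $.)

FIRST(epsilon) = { epsilon } and FIRST(decls / expr) = { /, =, id }.
The first alternative is nullable and FOLLOW(body) = { $, /, =, id } shares / with FIRST of the second — conflict.

Yes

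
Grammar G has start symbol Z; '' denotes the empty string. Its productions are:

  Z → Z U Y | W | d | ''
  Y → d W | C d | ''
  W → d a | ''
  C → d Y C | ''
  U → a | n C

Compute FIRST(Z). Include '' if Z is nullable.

{ a, d, n, '' }

From Z → Z U Y: Z nullable, take FIRST(Z) ∪ FIRST(U) = { a, d, n }.
From Z → W: add FIRST(W) = { d, '' } (including '' since W is nullable).
Z → d contributes {d}.
Z → '' contributes ''.
Union: FIRST(Z) = { a, d, n, '' }.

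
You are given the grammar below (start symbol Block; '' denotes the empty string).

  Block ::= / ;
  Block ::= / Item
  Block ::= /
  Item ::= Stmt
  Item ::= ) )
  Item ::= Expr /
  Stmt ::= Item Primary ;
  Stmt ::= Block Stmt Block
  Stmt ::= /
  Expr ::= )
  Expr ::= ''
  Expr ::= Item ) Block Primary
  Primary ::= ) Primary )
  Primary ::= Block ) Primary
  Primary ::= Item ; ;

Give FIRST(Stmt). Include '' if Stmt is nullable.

From Stmt ::= Item Primary ;: add FIRST(Item) = { ), / }.
From Stmt ::= Block Stmt Block: add FIRST(Block) = { / }.
Stmt ::= / contributes {/}.
Union: FIRST(Stmt) = { ), / }.

{ ), / }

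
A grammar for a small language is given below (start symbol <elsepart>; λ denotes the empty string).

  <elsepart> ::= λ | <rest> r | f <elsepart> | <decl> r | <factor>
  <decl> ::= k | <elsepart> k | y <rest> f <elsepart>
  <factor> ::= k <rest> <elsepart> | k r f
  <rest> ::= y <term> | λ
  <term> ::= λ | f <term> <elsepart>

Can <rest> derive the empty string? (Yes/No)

<rest> has an λ-production, so <rest> ⇒ λ.

Yes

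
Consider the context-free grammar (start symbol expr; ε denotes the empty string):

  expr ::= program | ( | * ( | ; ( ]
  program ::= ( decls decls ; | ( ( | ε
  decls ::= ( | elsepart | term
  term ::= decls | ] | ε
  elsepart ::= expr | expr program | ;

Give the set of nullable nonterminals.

{ decls, elsepart, expr, program, term }

Directly nullable (have an ε-production): program, term.
decls ::= elsepart with every symbol nullable, so decls is nullable.
elsepart ::= expr with every symbol nullable, so elsepart is nullable.
expr ::= program with every symbol nullable, so expr is nullable.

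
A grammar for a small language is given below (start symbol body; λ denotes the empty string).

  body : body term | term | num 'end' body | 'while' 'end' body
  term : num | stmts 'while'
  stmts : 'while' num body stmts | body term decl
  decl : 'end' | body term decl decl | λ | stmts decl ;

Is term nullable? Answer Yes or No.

No

Nullable nonterminals: decl.
No production of term has an RHS whose symbols are all nullable, so term is not nullable.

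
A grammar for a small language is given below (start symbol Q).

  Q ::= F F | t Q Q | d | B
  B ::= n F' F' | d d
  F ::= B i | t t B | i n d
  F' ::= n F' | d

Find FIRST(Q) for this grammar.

{ d, i, n, t }

From Q ::= F F: add FIRST(F) = { d, i, n, t }.
Q ::= t Q Q contributes {t}.
Q ::= d contributes {d}.
From Q ::= B: add FIRST(B) = { d, n }.
Union: FIRST(Q) = { d, i, n, t }.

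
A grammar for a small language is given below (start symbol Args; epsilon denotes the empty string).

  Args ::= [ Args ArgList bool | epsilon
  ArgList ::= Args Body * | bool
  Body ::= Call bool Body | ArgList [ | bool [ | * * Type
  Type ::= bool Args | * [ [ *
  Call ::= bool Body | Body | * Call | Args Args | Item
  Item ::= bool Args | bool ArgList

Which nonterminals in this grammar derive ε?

Directly nullable (have an epsilon-production): Args.
Call ::= Args Args with every symbol nullable, so Call is nullable.
No other nonterminal has a production whose RHS symbols are all nullable.

{ Args, Call }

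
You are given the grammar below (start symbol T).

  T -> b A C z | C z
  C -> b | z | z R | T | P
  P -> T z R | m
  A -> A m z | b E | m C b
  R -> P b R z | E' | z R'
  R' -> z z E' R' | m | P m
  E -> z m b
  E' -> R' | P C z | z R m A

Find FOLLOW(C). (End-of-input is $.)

In T -> b A C z: add FIRST(z) = { z }.
In T -> C z: add FIRST(z) = { z }.
In A -> m C b: add FIRST(b) = { b }.
In E' -> P C z: add FIRST(z) = { z }.
Union: FOLLOW(C) = { b, z }.

{ b, z }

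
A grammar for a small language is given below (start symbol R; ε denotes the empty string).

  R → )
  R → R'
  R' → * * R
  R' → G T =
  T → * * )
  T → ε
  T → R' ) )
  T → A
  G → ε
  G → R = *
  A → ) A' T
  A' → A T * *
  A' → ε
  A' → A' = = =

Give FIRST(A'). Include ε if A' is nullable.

{ ), =, ε }

From A' → A T * *: add FIRST(A) = { ) }.
A' → ε contributes ε.
From A' → A' = = =: A' nullable, take FIRST(A') ∪ {=} = { ), = }.
Union: FIRST(A') = { ), =, ε }.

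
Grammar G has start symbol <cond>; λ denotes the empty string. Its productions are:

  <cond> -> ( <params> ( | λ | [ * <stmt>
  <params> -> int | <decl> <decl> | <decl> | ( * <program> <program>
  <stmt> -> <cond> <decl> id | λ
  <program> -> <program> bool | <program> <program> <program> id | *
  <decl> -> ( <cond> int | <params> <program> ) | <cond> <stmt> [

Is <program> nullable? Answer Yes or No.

No

Nullable nonterminals: <cond>, <stmt>.
No production of <program> has an RHS whose symbols are all nullable, so <program> is not nullable.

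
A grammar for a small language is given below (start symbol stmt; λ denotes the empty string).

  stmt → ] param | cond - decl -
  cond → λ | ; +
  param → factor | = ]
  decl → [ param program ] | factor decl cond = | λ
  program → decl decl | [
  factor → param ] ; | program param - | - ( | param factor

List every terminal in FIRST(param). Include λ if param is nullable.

From param → factor: add FIRST(factor) = { -, =, [ }.
param → = ] contributes {=}.
Union: FIRST(param) = { -, =, [ }.

{ -, =, [ }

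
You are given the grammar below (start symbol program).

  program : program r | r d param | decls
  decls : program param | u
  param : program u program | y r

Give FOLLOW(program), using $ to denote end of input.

{ $, r, u, y }

program is the start symbol, so $ ∈ FOLLOW(program).
In program : program r: add FIRST(r) = { r }.
In decls : program param: add FIRST(param) = { r, u, y }.
In param : program u program: add FIRST(u program) = { u }.
In param : program u program: program is at the end, add FOLLOW(param) = { $, r, u, y }.
Union: FOLLOW(program) = { $, r, u, y }.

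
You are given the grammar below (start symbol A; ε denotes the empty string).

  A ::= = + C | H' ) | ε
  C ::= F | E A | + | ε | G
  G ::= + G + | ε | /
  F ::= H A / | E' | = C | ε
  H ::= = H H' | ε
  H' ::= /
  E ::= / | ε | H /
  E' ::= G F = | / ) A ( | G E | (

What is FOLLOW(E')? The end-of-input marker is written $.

In F ::= E': E' is at the end, add FOLLOW(F) = { $, (, /, = }.
Union: FOLLOW(E') = { $, (, /, = }.

{ $, (, /, = }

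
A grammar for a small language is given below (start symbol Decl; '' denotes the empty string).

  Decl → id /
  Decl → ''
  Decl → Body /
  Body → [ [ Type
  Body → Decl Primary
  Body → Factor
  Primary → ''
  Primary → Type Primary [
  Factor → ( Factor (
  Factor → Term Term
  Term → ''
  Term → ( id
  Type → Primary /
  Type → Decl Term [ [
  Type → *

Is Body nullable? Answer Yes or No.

Body → Decl Primary and each of Decl, Primary is nullable, so Body ⇒* ''.

Yes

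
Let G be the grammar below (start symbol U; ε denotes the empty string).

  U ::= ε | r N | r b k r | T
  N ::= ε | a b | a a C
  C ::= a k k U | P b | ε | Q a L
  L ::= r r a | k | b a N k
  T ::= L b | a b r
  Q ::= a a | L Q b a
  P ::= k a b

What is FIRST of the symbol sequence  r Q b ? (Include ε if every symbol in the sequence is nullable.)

{ r }

r is a terminal; add {r} and stop.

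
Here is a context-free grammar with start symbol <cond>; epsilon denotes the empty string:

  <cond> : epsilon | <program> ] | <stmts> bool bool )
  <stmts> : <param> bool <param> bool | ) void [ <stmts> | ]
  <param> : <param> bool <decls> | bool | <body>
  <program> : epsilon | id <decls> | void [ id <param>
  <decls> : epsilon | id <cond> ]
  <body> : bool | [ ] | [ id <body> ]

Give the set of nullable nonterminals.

{ <cond>, <decls>, <program> }

Directly nullable (have an epsilon-production): <cond>, <program>, <decls>.
No other nonterminal has a production whose RHS symbols are all nullable.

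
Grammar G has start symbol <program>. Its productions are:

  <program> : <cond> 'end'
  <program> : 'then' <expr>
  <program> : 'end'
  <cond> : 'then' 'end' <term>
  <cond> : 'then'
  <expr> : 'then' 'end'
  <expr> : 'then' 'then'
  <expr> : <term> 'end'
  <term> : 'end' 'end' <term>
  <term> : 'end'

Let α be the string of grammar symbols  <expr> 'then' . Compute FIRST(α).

Add FIRST(<expr>) = { 'end', 'then' }; <expr> is not nullable, stop.

{ 'end', 'then' }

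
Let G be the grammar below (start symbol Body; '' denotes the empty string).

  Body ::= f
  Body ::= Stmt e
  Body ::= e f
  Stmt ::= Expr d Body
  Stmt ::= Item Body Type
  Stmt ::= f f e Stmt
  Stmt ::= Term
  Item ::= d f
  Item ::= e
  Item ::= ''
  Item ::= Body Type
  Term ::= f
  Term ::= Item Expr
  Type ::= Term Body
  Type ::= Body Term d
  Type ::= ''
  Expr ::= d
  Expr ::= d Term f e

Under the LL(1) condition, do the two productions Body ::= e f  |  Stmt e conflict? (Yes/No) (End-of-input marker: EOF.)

FIRST(e f) = { e } and FIRST(Stmt e) = { d, e, f }.
Both contain e, so the two alternatives are not disjoint — LL(1) conflict.

Yes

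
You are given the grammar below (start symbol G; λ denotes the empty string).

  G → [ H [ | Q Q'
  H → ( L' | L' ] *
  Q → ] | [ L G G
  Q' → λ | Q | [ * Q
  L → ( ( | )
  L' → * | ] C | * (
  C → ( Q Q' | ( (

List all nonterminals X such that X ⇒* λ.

Directly nullable (have an λ-production): Q'.
No other nonterminal has a production whose RHS symbols are all nullable.

{ Q' }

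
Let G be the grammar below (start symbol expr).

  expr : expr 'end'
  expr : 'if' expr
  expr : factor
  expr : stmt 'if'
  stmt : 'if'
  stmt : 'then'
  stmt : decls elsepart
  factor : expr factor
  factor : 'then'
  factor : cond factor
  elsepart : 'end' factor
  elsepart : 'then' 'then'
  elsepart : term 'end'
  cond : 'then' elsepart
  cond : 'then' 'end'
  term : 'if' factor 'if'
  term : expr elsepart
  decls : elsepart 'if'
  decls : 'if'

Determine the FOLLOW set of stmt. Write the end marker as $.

In expr : stmt 'if': add FIRST('if') = { 'if' }.
Union: FOLLOW(stmt) = { 'if' }.

{ 'if' }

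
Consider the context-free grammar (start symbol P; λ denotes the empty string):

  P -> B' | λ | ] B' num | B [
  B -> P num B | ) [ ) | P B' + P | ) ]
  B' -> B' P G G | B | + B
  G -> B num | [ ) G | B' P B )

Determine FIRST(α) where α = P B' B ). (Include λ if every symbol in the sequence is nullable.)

{ ), +, ], num }

Add FIRST(P)\{λ} = { ), +, ], num }; P is nullable, continue.
Add FIRST(B') = { ), +, ], num }; B' is not nullable, stop.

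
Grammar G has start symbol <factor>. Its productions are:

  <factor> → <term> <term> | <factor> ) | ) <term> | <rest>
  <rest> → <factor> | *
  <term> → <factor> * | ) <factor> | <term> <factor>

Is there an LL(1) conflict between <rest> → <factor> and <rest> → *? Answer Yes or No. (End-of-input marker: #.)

Yes

FIRST(<factor>) = { ), * } and FIRST(*) = { * }.
Both contain *, so the two alternatives are not disjoint — LL(1) conflict.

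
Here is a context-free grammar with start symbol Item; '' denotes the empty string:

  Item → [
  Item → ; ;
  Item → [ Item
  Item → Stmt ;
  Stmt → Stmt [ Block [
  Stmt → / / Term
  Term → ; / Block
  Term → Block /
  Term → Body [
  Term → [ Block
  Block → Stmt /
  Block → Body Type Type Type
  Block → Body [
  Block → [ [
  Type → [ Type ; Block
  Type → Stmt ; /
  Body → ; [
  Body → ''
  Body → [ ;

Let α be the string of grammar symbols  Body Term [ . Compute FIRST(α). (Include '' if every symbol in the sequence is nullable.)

Add FIRST(Body)\{''} = { ;, [ }; Body is nullable, continue.
Add FIRST(Term) = { /, ;, [ }; Term is not nullable, stop.

{ /, ;, [ }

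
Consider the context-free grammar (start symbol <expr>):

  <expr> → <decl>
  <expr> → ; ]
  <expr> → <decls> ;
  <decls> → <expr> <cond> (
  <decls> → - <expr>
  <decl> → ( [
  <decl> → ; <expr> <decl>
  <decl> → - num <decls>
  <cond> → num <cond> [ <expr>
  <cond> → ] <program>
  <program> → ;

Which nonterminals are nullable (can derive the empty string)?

No nonterminal has an empty production or an RHS whose symbols are all nullable.

{ } (none)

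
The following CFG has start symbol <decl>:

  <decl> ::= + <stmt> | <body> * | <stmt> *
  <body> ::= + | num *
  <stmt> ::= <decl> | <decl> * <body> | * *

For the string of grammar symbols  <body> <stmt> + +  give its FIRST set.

{ +, num }

Add FIRST(<body>) = { +, num }; <body> is not nullable, stop.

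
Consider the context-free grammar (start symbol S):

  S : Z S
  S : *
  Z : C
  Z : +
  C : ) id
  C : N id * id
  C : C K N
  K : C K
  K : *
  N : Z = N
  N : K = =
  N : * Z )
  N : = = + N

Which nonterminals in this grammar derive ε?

No nonterminal has an empty production or an RHS whose symbols are all nullable.

{ } (none)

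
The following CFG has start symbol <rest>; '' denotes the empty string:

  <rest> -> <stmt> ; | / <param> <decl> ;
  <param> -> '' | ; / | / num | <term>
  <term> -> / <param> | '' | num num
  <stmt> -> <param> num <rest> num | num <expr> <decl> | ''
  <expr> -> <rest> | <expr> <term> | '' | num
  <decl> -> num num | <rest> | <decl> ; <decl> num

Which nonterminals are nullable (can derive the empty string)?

Directly nullable (have an ''-production): <param>, <term>, <stmt>, <expr>.
No other nonterminal has a production whose RHS symbols are all nullable.

{ <expr>, <param>, <stmt>, <term> }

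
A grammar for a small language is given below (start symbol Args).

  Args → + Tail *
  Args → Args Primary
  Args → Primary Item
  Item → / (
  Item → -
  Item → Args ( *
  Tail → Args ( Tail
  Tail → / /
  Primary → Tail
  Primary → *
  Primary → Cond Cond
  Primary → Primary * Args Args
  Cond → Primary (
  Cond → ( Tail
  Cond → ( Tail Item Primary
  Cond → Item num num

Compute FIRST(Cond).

From Cond → Primary (: add FIRST(Primary) = { (, *, +, -, / }.
Cond → ( Tail contributes {(}.
Cond → ( Tail Item Primary contributes {(}.
From Cond → Item num num: add FIRST(Item) = { (, *, +, -, / }.
Union: FIRST(Cond) = { (, *, +, -, / }.

{ (, *, +, -, / }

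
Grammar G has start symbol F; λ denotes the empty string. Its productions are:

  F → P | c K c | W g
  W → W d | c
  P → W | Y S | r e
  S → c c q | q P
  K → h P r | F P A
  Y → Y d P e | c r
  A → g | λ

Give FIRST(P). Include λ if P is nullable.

{ c, r }

From P → W: add FIRST(W) = { c }.
From P → Y S: add FIRST(Y) = { c }.
P → r e contributes {r}.
Union: FIRST(P) = { c, r }.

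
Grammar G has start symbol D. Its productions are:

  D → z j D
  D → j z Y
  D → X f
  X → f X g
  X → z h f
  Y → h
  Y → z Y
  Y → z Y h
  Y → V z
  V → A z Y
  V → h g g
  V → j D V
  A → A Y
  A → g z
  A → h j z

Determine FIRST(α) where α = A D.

Add FIRST(A) = { g, h }; A is not nullable, stop.

{ g, h }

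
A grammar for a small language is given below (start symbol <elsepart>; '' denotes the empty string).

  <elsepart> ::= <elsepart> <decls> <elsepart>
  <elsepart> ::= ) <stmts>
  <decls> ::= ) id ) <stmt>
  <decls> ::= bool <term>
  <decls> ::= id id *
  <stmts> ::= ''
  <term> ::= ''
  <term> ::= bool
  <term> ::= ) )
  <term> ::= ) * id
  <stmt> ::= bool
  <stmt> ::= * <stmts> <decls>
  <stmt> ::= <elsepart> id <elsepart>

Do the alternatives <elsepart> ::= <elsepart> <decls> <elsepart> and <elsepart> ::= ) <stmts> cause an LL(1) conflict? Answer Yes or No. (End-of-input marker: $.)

FIRST(<elsepart> <decls> <elsepart>) = { ) } and FIRST() <stmts>) = { ) }.
Both contain ), so the two alternatives are not disjoint — LL(1) conflict.

Yes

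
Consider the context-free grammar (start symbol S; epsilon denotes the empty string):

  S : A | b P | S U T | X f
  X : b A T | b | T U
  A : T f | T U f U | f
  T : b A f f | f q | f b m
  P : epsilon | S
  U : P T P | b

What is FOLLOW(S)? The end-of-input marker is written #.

{ #, b, f }

S is the start symbol, so # ∈ FOLLOW(S).
In S : S U T: add FIRST(U T) = { b, f }.
In P : S: S is at the end, add FOLLOW(P) = { #, b, f }.
Union: FOLLOW(S) = { #, b, f }.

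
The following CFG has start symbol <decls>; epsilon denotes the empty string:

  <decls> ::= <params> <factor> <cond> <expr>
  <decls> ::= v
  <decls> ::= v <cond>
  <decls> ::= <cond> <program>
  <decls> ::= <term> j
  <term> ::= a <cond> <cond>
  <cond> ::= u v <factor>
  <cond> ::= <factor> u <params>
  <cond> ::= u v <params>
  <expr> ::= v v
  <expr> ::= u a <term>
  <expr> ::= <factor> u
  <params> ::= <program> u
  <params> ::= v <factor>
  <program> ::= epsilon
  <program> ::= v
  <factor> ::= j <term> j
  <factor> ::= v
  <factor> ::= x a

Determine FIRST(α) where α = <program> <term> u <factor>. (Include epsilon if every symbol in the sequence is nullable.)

{ a, v }

Add FIRST(<program>)\{epsilon} = { v }; <program> is nullable, continue.
Add FIRST(<term>) = { a }; <term> is not nullable, stop.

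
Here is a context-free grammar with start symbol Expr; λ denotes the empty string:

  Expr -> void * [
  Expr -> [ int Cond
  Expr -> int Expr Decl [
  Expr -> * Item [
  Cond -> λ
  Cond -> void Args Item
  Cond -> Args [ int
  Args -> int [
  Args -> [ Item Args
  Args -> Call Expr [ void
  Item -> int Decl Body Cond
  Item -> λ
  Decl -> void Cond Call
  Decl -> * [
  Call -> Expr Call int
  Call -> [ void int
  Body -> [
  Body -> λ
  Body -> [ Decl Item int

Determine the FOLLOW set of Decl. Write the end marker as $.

{ $, *, [, int, void }

In Expr -> int Expr Decl [: add FIRST([) = { [ }.
In Item -> int Decl Body Cond: add FIRST(Body Cond)\{λ} = { *, [, int, void }.
  Since Body Cond is nullable, also add FOLLOW(Item) = { $, *, [, int, void }.
In Body -> [ Decl Item int: add FIRST(Item int) = { int }.
Union: FOLLOW(Decl) = { $, *, [, int, void }.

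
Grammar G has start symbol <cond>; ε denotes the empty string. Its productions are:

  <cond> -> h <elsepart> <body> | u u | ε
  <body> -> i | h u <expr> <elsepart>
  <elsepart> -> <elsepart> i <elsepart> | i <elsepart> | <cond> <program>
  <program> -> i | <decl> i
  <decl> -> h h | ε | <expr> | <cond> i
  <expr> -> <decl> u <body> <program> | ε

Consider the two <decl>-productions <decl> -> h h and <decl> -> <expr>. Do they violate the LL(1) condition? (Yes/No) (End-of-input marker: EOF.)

FIRST(h h) = { h } and FIRST(<expr>) = { h, i, u, ε }.
Both contain h, so the two alternatives are not disjoint — LL(1) conflict.

Yes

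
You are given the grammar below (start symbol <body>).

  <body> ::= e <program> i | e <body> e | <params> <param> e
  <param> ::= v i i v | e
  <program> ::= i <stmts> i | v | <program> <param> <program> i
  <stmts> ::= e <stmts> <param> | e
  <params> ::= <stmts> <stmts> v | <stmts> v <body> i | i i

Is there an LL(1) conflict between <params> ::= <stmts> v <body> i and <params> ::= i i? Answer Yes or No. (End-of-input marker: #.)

No

FIRST(<stmts> v <body> i) = { e } and FIRST(i i) = { i }.
The FIRST sets are disjoint and neither alternative is nullable — no conflict.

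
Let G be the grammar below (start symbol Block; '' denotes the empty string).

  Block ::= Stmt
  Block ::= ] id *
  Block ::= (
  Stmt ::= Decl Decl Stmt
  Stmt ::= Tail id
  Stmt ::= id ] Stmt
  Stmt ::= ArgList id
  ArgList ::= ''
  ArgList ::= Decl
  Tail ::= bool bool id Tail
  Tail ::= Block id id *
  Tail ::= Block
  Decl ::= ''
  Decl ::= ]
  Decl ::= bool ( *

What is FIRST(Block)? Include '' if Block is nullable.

From Block ::= Stmt: add FIRST(Stmt) = { (, ], bool, id }.
Block ::= ] id * contributes {]}.
Block ::= ( contributes {(}.
Union: FIRST(Block) = { (, ], bool, id }.

{ (, ], bool, id }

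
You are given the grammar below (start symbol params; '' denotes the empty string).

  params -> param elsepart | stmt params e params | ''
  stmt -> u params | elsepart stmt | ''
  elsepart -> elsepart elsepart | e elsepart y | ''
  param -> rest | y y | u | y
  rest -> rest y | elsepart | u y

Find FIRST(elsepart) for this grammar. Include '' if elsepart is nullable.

{ e, '' }

From elsepart -> elsepart elsepart: elsepart, elsepart nullable, take FIRST(elsepart) ∪ FIRST(elsepart) = { e }; also '' since the whole RHS is nullable.
elsepart -> e elsepart y contributes {e}.
elsepart -> '' contributes ''.
Union: FIRST(elsepart) = { e, '' }.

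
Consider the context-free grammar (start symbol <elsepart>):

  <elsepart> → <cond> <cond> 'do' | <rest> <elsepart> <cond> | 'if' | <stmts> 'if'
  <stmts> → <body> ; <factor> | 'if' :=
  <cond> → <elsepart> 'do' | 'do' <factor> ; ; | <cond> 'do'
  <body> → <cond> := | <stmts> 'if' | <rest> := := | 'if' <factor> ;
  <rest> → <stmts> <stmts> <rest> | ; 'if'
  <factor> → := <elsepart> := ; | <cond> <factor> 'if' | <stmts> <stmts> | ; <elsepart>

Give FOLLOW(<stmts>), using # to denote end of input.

{ 'do', 'if', ; }

In <elsepart> → <stmts> 'if': add FIRST('if') = { 'if' }.
In <body> → <stmts> 'if': add FIRST('if') = { 'if' }.
In <rest> → <stmts> <stmts> <rest>: add FIRST(<stmts> <rest>) = { 'do', 'if', ; }.
In <rest> → <stmts> <stmts> <rest>: add FIRST(<rest>) = { 'do', 'if', ; }.
In <factor> → <stmts> <stmts>: add FIRST(<stmts>) = { 'do', 'if', ; }.
In <factor> → <stmts> <stmts>: <stmts> is at the end, add FOLLOW(<factor>) = { 'do', 'if', ; }.
Union: FOLLOW(<stmts>) = { 'do', 'if', ; }.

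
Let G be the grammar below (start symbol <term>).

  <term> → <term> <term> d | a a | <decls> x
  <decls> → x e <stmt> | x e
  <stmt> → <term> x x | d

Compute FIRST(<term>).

From <term> → <term> <term> d: add FIRST(<term>) = { a, x }.
<term> → a a contributes {a}.
From <term> → <decls> x: add FIRST(<decls>) = { x }.
Union: FIRST(<term>) = { a, x }.

{ a, x }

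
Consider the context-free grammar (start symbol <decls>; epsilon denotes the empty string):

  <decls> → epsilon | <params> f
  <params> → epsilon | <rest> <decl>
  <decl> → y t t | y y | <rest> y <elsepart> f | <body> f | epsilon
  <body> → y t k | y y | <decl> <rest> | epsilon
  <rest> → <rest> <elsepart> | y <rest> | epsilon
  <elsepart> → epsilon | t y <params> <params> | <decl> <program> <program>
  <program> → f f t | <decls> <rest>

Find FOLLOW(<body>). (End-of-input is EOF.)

{ f }

In <decl> → <body> f: add FIRST(f) = { f }.
Union: FOLLOW(<body>) = { f }.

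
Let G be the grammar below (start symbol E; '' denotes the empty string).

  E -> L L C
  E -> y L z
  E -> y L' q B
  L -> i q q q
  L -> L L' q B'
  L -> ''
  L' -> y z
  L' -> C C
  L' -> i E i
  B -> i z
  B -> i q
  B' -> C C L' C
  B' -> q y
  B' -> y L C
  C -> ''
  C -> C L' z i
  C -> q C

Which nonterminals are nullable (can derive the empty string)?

{ B', C, E, L, L' }

Directly nullable (have an ''-production): L, C.
B' -> C C L' C with every symbol nullable, so B' is nullable.
E -> L L C with every symbol nullable, so E is nullable.
L' -> C C with every symbol nullable, so L' is nullable.
No other nonterminal has a production whose RHS symbols are all nullable.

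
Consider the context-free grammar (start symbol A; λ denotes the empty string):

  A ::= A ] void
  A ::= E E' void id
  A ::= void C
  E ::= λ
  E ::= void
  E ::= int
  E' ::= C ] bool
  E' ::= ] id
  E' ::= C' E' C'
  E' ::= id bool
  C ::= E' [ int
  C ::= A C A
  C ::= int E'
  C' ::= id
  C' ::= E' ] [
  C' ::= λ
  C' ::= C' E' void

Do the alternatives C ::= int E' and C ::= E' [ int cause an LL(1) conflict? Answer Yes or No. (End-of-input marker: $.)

Yes

FIRST(int E') = { int } and FIRST(E' [ int) = { ], id, int, void }.
Both contain int, so the two alternatives are not disjoint — LL(1) conflict.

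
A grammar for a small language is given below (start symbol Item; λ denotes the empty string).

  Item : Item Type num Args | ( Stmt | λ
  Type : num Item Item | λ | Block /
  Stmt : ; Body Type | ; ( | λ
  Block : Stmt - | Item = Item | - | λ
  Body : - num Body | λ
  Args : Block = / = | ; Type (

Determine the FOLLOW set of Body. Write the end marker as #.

{ #, (, -, /, ;, =, num }

In Stmt : ; Body Type: add FIRST(Type)\{λ} = { (, -, /, ;, =, num }.
  Since Type is nullable, also add FOLLOW(Stmt) = { #, (, -, /, ;, =, num }.
In Body : - num Body: Body is at the end, add FOLLOW(Body) = { #, (, -, /, ;, =, num }.
Union: FOLLOW(Body) = { #, (, -, /, ;, =, num }.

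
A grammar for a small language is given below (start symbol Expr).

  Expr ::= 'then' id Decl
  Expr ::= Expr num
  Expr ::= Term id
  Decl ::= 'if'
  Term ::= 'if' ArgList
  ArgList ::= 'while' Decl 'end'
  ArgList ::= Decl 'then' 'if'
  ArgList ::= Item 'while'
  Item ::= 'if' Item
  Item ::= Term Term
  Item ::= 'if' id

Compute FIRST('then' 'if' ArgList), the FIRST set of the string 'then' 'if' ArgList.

{ 'then' }

'then' is a terminal; add {'then'} and stop.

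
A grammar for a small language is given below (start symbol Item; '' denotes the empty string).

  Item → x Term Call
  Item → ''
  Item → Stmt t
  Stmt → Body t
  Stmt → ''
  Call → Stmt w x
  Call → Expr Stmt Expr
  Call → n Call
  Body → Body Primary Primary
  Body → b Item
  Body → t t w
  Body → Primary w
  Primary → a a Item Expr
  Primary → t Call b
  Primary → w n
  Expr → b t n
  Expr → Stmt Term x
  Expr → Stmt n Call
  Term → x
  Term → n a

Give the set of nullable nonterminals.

Directly nullable (have an ''-production): Item, Stmt.
No other nonterminal has a production whose RHS symbols are all nullable.

{ Item, Stmt }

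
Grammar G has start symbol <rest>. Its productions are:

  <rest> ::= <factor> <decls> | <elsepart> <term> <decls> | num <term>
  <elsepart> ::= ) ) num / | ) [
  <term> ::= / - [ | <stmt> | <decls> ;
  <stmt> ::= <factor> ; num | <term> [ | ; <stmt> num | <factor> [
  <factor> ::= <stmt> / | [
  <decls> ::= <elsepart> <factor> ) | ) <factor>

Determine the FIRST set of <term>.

{ ), /, ;, [ }

<term> ::= / - [ contributes {/}.
From <term> ::= <stmt>: add FIRST(<stmt>) = { ), /, ;, [ }.
From <term> ::= <decls> ;: add FIRST(<decls>) = { ) }.
Union: FIRST(<term>) = { ), /, ;, [ }.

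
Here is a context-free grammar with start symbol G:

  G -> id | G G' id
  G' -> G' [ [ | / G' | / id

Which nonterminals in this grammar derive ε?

{ } (none)

No nonterminal has an empty production or an RHS whose symbols are all nullable.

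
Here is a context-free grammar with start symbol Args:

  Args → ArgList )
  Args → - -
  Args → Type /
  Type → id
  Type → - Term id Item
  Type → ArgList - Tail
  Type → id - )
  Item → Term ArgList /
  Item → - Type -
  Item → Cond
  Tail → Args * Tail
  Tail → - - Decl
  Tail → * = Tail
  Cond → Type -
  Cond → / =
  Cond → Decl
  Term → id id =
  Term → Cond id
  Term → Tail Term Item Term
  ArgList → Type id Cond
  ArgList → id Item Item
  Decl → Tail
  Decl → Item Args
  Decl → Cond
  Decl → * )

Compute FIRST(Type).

{ -, id }

Type → id contributes {id}.
Type → - Term id Item contributes {-}.
From Type → ArgList - Tail: add FIRST(ArgList) = { -, id }.
Type → id - ) contributes {id}.
Union: FIRST(Type) = { -, id }.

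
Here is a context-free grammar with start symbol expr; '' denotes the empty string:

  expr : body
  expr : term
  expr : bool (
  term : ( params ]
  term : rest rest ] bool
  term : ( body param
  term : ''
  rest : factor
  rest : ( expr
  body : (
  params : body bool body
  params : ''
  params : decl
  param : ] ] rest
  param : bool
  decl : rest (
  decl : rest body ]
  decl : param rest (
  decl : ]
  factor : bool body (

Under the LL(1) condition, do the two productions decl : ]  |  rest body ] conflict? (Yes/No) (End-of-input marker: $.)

FIRST(]) = { ] } and FIRST(rest body ]) = { (, bool }.
The FIRST sets are disjoint and neither alternative is nullable — no conflict.

No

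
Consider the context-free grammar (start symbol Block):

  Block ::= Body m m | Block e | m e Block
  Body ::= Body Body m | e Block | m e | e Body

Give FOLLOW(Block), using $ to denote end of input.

Block is the start symbol, so $ ∈ FOLLOW(Block).
In Block ::= Block e: add FIRST(e) = { e }.
In Block ::= m e Block: Block is at the end, add FOLLOW(Block) = { $, e, m }.
In Body ::= e Block: Block is at the end, add FOLLOW(Body) = { e, m }.
Union: FOLLOW(Block) = { $, e, m }.

{ $, e, m }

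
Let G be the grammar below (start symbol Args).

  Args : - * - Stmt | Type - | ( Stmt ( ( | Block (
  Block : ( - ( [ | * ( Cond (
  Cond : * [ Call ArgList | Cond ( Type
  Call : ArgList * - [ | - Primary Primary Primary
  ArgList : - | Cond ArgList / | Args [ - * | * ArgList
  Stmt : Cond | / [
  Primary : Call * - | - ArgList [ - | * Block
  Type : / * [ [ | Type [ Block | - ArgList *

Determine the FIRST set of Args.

{ (, *, -, / }

Args : - * - Stmt contributes {-}.
From Args : Type -: add FIRST(Type) = { -, / }.
Args : ( Stmt ( ( contributes {(}.
From Args : Block (: add FIRST(Block) = { (, * }.
Union: FIRST(Args) = { (, *, -, / }.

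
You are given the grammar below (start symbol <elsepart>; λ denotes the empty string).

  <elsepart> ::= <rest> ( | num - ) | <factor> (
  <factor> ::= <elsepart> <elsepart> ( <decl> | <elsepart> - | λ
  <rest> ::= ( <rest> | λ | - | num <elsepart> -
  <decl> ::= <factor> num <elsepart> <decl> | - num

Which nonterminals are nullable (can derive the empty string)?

Directly nullable (have an λ-production): <factor>, <rest>.
No other nonterminal has a production whose RHS symbols are all nullable.

{ <factor>, <rest> }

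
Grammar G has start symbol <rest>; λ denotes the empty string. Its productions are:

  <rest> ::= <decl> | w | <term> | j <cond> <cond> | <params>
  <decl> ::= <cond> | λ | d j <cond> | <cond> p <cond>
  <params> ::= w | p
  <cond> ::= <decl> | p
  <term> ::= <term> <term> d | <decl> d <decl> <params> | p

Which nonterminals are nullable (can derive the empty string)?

{ <cond>, <decl>, <rest> }

Directly nullable (have an λ-production): <decl>.
<cond> ::= <decl> with every symbol nullable, so <cond> is nullable.
<rest> ::= <decl> with every symbol nullable, so <rest> is nullable.
No other nonterminal has a production whose RHS symbols are all nullable.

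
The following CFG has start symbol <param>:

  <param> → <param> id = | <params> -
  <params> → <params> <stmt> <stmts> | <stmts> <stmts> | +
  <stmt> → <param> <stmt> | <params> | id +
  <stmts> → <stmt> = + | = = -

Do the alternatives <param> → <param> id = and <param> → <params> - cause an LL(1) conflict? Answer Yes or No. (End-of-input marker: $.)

FIRST(<param> id =) = { +, =, id } and FIRST(<params> -) = { +, =, id }.
Both contain +, so the two alternatives are not disjoint — LL(1) conflict.

Yes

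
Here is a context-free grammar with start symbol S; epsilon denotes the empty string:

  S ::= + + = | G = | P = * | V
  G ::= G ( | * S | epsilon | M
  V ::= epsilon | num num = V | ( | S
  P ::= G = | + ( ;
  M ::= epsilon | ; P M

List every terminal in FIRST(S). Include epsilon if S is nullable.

{ (, *, +, ;, =, num, epsilon }

S ::= + + = contributes {+}.
From S ::= G =: G nullable, take FIRST(G) ∪ {=} = { (, *, ;, = }.
From S ::= P = *: add FIRST(P) = { (, *, +, ;, = }.
From S ::= V: add FIRST(V) = { (, *, +, ;, =, num, epsilon } (including epsilon since V is nullable).
Union: FIRST(S) = { (, *, +, ;, =, num, epsilon }.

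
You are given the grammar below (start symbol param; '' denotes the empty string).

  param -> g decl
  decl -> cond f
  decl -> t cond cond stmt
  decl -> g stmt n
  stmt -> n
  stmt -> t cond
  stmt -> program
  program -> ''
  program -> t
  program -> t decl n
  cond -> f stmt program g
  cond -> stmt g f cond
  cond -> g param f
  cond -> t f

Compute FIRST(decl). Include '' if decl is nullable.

From decl -> cond f: add FIRST(cond) = { f, g, n, t }.
decl -> t cond cond stmt contributes {t}.
decl -> g stmt n contributes {g}.
Union: FIRST(decl) = { f, g, n, t }.

{ f, g, n, t }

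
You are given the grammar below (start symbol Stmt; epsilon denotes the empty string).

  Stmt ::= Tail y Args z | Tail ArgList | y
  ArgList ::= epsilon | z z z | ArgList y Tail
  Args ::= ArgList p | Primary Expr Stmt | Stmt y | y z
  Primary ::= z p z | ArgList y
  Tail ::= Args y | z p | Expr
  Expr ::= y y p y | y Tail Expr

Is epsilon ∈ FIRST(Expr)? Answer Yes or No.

No

Nullable nonterminals: ArgList.
No production of Expr has an RHS whose symbols are all nullable, so Expr is not nullable.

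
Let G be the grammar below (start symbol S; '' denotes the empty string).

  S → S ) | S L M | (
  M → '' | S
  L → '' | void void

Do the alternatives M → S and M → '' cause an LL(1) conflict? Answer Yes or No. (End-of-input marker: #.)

FIRST(S) = { ( } and FIRST('') = { '' }.
The second alternative is nullable and FOLLOW(M) = { #, (, ), void } shares ( with FIRST of the first — conflict.

Yes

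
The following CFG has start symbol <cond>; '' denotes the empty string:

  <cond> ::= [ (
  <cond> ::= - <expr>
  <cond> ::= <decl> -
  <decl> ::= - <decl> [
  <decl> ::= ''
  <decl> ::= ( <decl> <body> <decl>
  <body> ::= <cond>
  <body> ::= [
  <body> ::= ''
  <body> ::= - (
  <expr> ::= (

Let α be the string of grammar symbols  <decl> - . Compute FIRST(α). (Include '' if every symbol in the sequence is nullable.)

{ (, - }

Add FIRST(<decl>)\{''} = { (, - }; <decl> is nullable, continue.
- is a terminal; add {-} and stop.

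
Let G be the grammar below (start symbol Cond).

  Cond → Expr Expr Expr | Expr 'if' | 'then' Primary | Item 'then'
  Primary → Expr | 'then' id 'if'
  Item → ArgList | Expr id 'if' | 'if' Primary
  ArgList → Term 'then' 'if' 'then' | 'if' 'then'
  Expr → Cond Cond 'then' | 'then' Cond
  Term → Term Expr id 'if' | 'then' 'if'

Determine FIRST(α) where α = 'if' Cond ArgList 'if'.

{ 'if' }

'if' is a terminal; add {'if'} and stop.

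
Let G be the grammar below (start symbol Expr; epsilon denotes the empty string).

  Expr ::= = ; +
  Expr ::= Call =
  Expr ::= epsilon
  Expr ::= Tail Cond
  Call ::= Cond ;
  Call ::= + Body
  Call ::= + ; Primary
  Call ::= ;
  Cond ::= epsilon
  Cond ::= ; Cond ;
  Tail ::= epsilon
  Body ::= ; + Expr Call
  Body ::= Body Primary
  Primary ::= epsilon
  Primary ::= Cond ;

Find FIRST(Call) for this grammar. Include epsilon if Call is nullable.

{ +, ; }

From Call ::= Cond ;: Cond nullable, take FIRST(Cond) ∪ {;} = { ; }.
Call ::= + Body contributes {+}.
Call ::= + ; Primary contributes {+}.
Call ::= ; contributes {;}.
Union: FIRST(Call) = { +, ; }.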